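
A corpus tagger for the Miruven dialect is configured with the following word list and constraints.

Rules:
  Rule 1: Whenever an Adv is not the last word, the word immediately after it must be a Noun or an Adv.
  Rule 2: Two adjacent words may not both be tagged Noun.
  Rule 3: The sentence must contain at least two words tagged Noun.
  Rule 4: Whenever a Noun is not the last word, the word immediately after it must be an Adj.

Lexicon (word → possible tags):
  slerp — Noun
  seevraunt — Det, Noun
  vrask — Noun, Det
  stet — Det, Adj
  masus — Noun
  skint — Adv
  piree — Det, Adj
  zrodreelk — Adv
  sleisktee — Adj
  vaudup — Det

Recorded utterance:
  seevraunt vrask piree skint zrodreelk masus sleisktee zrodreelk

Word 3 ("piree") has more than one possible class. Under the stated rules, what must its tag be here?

Candidates per position — 1:seevraunt {Det,Noun}; 2:vrask {Noun,Det}; 3:piree {Det,Adj}; 4:skint {Adv}; 5:zrodreelk {Adv}; 6:masus {Noun}; 7:sleisktee {Adj}; 8:zrodreelk {Adv}.
If word 1 were Noun, no tagging could satisfy rule 4; so word 1 is Det.
If word 2 were Det, no tagging could satisfy rule 3; so word 2 is Noun.
If word 3 were Det, no tagging could satisfy rule 4; so word 3 is Adj.
So the tagging must be: Det Noun Adj Adv Adv Noun Adj Adv.
Verifying each rule — rule 1 holds; rule 2 holds; rule 3 holds; rule 4 holds.

Adj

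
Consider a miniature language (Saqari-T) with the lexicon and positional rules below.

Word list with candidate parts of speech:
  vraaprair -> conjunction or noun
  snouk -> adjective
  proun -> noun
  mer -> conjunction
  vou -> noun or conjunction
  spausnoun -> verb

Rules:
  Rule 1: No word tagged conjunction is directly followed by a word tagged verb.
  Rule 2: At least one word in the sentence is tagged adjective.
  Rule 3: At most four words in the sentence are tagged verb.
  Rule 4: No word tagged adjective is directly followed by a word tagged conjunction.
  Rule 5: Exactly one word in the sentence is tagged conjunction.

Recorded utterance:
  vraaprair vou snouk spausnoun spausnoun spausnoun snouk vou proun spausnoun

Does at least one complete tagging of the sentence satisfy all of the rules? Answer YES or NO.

YES

Candidates per position — 1:vraaprair {conjunction,noun}; 2:vou {noun,conjunction}; 3:snouk {adjective}; 4:spausnoun {verb}; 5:spausnoun {verb}; 6:spausnoun {verb}; 7:snouk {adjective}; 8:vou {noun,conjunction}; 9:proun {noun}; 10:spausnoun {verb}.
One satisfying assignment: noun conjunction adjective verb verb verb adjective noun noun verb.
Checking: rule 1 holds; rule 2 holds; rule 3 holds; rule 4 holds; rule 5 holds.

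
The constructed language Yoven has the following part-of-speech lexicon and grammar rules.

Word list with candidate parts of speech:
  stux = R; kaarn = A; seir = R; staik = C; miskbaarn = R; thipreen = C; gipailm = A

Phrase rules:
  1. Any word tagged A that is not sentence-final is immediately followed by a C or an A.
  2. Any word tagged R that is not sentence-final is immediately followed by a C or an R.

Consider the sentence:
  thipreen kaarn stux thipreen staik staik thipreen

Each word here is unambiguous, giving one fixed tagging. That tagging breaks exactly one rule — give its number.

Fixed tagging: C A R C C C C.
Rule check: R1 fails, R2 ok.
Only rule 1 fails.

1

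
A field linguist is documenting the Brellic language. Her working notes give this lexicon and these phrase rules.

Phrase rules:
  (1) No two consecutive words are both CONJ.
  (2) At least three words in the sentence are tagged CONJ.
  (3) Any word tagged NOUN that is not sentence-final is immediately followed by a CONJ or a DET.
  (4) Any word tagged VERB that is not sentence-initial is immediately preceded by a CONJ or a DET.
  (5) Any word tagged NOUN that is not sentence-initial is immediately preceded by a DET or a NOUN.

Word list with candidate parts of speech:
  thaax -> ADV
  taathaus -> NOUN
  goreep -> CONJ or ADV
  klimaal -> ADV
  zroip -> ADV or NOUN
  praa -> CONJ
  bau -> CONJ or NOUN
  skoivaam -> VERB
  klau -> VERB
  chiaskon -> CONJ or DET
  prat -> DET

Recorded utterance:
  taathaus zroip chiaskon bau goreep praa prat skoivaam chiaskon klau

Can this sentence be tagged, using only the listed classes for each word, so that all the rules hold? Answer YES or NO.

Candidates per position — 1:taathaus {NOUN}; 2:zroip {ADV,NOUN}; 3:chiaskon {CONJ,DET}; 4:bau {CONJ,NOUN}; 5:goreep {CONJ,ADV}; 6:praa {CONJ}; 7:prat {DET}; 8:skoivaam {VERB}; 9:chiaskon {CONJ,DET}; 10:klau {VERB}.
Rule 3 cannot be satisfied by any choice of tags from the lexicon.
So there is no consistent tagging.

NO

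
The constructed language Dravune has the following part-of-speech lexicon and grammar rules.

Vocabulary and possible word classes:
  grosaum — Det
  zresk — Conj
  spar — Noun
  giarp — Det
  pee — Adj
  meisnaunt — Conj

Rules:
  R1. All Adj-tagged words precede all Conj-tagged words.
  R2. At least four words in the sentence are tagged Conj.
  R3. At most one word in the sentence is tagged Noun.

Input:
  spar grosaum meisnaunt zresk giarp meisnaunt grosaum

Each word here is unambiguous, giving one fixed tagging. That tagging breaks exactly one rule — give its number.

2

Fixed tagging: Noun Det Conj Conj Det Conj Det.
Checking each rule: R1 holds, R2 violated, R3 holds.
Only rule 2 fails.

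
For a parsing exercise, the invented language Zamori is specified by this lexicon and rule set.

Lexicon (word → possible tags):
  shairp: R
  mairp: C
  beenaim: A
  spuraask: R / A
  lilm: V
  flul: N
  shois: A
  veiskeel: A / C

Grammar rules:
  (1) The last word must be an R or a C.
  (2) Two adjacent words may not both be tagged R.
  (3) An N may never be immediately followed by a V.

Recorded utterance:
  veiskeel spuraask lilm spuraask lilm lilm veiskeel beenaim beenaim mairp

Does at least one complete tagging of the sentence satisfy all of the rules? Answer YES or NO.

Candidates per position — 1:veiskeel {A,C}; 2:spuraask {R,A}; 3:lilm {V}; 4:spuraask {R,A}; 5:lilm {V}; 6:lilm {V}; 7:veiskeel {A,C}; 8:beenaim {A}; 9:beenaim {A}; 10:mairp {C}.
One satisfying assignment: A A V R V V C A A C.
Checking: rule 1 holds; rule 2 holds; rule 3 holds.

YES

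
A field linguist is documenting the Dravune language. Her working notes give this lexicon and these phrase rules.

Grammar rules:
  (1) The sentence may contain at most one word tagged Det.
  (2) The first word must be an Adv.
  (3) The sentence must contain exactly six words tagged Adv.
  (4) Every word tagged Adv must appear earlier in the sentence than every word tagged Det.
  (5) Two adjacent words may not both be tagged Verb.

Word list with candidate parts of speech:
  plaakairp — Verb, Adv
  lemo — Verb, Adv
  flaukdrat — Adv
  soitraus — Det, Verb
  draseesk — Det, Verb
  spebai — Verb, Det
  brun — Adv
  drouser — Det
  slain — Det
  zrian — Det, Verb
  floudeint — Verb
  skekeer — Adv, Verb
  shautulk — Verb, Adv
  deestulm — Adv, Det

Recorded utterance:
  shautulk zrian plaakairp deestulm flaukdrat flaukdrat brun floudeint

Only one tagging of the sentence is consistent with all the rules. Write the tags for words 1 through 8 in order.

Adv Verb Adv Adv Adv Adv Adv Verb

Candidates per position — 1:shautulk {Verb,Adv}; 2:zrian {Det,Verb}; 3:plaakairp {Verb,Adv}; 4:deestulm {Adv,Det}; 5:flaukdrat {Adv}; 6:flaukdrat {Adv}; 7:brun {Adv}; 8:floudeint {Verb}.
If word 1 were Verb, no tagging could satisfy rule 2; so word 1 is Adv.
If word 2 were Det, no tagging could satisfy rule 4; so word 2 is Verb.
If word 3 were Verb, no tagging could satisfy rule 3; so word 3 is Adv.
If word 4 were Det, no tagging could satisfy rule 3; so word 4 is Adv.
That leaves exactly one tagging: Adv Verb Adv Adv Adv Adv Adv Verb.
Rule-by-rule: rule 1 ok; rule 2 ok; rule 3 ok; rule 4 ok; rule 5 ok.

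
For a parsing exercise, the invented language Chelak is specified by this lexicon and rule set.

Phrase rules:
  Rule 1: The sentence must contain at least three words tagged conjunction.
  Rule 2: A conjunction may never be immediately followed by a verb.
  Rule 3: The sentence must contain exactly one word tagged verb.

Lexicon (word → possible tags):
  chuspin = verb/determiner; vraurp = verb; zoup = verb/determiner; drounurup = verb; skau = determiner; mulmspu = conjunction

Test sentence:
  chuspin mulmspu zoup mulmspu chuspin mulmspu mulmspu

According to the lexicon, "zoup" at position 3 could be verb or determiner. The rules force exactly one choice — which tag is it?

Candidates per position — 1:chuspin {verb,determiner}; 2:mulmspu {conjunction}; 3:zoup {verb,determiner}; 4:mulmspu {conjunction}; 5:chuspin {verb,determiner}; 6:mulmspu {conjunction}; 7:mulmspu {conjunction}.
Position 3: verb is ruled out by rule 2; that leaves determiner.
Position 5: verb is ruled out by rule 2; that leaves determiner.
Position 1: determiner is ruled out by rule 3; that leaves verb.
So the tagging must be: verb conjunction determiner conjunction determiner conjunction conjunction.
Checking: rule 1 holds; rule 2 holds; rule 3 holds.

determiner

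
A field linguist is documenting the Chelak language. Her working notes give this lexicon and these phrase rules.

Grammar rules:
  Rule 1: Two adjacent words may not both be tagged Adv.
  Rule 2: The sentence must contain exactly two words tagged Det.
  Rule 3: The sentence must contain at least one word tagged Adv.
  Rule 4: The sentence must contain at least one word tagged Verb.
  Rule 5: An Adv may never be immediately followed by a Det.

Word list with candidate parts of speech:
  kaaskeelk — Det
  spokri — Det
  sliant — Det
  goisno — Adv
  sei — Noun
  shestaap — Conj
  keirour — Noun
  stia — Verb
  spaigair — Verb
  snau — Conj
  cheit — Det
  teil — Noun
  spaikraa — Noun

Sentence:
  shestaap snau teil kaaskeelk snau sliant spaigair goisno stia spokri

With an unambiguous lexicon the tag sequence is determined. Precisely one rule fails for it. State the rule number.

Fixed tagging: Conj Conj Noun Det Conj Det Verb Adv Verb Det.
Applying the rules: R1 holds, R2 violated, R3 holds, R4 holds, R5 holds.
Only rule 2 fails.

2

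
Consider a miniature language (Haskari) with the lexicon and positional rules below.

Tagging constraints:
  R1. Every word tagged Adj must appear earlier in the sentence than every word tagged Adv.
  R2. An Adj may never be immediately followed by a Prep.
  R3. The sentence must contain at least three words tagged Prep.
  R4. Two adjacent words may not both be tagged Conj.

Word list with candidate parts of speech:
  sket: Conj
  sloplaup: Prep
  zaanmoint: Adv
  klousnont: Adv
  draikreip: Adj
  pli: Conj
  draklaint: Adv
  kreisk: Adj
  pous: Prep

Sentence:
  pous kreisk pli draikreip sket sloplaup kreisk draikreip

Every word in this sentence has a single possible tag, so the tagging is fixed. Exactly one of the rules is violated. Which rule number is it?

3

Fixed tagging: Prep Adj Conj Adj Conj Prep Adj Adj.
Checking each rule: R1 ok, R2 ok, R3 fails, R4 ok.
Only rule 3 fails.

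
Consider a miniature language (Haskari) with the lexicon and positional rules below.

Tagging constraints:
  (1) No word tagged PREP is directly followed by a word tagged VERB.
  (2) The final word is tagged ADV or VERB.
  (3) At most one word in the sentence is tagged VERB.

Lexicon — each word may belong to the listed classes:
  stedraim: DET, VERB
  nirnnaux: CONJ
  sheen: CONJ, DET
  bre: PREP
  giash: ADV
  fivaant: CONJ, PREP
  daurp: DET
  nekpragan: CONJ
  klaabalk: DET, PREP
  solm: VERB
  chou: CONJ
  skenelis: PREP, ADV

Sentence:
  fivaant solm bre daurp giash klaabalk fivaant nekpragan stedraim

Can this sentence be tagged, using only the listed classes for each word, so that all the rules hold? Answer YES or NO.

NO

Candidates per position — 1:fivaant {CONJ,PREP}; 2:solm {VERB}; 3:bre {PREP}; 4:daurp {DET}; 5:giash {ADV}; 6:klaabalk {DET,PREP}; 7:fivaant {CONJ,PREP}; 8:nekpragan {CONJ}; 9:stedraim {DET,VERB}.
Every candidate sequence violates at least one rule; no consistent tagging exists.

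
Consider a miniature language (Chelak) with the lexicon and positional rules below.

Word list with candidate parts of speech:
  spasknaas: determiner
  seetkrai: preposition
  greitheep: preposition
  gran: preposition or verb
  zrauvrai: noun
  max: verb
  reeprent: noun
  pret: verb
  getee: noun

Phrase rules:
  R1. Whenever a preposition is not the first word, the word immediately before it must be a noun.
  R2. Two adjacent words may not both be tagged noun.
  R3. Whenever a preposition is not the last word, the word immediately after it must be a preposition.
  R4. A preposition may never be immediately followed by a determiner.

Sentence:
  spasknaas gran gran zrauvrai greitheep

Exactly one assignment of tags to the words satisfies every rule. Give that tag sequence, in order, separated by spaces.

determiner verb verb noun preposition

Candidates per position — 1:spasknaas {determiner}; 2:gran {preposition,verb}; 3:gran {preposition,verb}; 4:zrauvrai {noun}; 5:greitheep {preposition}.
At position 2, choosing preposition makes rule 1 impossible to satisfy; hence verb.
At position 3, choosing preposition makes rule 1 impossible to satisfy; hence verb.
The unique satisfying tagging is: determiner verb verb noun preposition.
Verifying each rule — rule 1 ok; rule 2 ok; rule 3 ok; rule 4 ok.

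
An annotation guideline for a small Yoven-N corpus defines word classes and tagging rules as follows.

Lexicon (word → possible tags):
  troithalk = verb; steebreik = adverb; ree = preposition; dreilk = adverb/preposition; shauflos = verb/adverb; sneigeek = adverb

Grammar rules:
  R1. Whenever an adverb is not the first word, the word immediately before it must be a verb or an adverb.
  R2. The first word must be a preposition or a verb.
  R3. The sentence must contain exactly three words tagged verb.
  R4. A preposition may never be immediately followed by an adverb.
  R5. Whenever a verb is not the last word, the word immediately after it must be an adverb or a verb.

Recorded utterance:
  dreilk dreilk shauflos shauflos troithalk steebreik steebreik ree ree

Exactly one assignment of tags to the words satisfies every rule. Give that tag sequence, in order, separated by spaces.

preposition preposition verb verb verb adverb adverb preposition preposition

Candidates per position — 1:dreilk {adverb,preposition}; 2:dreilk {adverb,preposition}; 3:shauflos {verb,adverb}; 4:shauflos {verb,adverb}; 5:troithalk {verb}; 6:steebreik {adverb}; 7:steebreik {adverb}; 8:ree {preposition}; 9:ree {preposition}.
Position 1: tagging it adverb would leave rule 2 unsatisfiable, so it must be preposition.
Position 2: tagging it adverb would leave rule 1 unsatisfiable, so it must be preposition.
Position 3: tagging it adverb would leave rule 1 unsatisfiable, so it must be verb.
Position 4: tagging it adverb would leave rule 3 unsatisfiable, so it must be verb.
That leaves exactly one tagging: preposition preposition verb verb verb adverb adverb preposition preposition.
Verifying each rule — rule 1 ✓; rule 2 ✓; rule 3 ✓; rule 4 ✓; rule 5 ✓.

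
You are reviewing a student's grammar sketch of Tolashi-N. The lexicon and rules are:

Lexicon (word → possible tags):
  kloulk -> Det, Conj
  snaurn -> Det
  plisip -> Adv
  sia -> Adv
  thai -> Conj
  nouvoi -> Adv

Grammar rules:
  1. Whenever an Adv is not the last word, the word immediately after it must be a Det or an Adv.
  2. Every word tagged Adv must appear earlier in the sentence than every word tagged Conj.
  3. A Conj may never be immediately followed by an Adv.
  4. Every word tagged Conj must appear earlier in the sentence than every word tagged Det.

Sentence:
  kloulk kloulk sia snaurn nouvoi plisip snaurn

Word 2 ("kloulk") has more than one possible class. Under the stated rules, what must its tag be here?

Candidates per position — 1:kloulk {Det,Conj}; 2:kloulk {Det,Conj}; 3:sia {Adv}; 4:snaurn {Det}; 5:nouvoi {Adv}; 6:plisip {Adv}; 7:snaurn {Det}.
Word 1 cannot be Conj — rule 2 would then fail for every completion. It is Det.
Word 2 cannot be Conj — rule 2 would then fail for every completion. It is Det.
The unique satisfying tagging is: Det Det Adv Det Adv Adv Det.
Check: rule 1 ✓; rule 2 ✓; rule 3 ✓; rule 4 ✓.

Det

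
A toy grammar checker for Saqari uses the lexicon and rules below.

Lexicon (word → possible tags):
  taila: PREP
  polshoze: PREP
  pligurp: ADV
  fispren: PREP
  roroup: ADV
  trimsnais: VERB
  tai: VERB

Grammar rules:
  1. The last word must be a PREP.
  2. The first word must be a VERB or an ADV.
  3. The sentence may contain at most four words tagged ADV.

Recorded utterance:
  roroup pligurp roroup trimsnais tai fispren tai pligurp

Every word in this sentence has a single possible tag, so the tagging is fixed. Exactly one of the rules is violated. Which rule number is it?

Fixed tagging: ADV ADV ADV VERB VERB PREP VERB ADV.
Checking each rule: R1 fails, R2 ok, R3 ok.
Only rule 1 fails.

1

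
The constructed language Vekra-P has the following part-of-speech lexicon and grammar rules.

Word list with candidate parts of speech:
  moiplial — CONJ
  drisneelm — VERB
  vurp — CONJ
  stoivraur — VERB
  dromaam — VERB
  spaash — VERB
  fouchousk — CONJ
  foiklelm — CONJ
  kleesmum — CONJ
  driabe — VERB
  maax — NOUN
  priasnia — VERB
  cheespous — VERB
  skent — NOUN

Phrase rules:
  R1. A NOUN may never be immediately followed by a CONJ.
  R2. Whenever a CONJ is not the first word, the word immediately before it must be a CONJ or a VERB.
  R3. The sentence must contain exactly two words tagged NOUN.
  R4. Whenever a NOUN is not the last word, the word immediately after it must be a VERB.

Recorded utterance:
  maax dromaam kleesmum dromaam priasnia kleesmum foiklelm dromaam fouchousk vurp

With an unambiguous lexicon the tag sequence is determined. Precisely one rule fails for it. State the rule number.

Fixed tagging: NOUN VERB CONJ VERB VERB CONJ CONJ VERB CONJ CONJ.
Rule check: R1 ✓, R2 ✓, R3 ✗, R4 ✓.
Only rule 3 fails.

3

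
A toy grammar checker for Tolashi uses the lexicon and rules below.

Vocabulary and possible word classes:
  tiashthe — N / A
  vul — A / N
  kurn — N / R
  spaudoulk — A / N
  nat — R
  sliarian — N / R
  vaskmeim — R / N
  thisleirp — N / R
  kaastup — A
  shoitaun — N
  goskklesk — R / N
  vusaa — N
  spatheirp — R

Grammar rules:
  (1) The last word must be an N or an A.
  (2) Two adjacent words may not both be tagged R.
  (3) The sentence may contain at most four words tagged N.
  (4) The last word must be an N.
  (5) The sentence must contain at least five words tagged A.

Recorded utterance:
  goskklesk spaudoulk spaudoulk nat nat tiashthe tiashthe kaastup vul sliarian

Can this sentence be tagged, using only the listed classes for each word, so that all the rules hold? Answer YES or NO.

Candidates per position — 1:goskklesk {R,N}; 2:spaudoulk {A,N}; 3:spaudoulk {A,N}; 4:nat {R}; 5:nat {R}; 6:tiashthe {N,A}; 7:tiashthe {N,A}; 8:kaastup {A}; 9:vul {A,N}; 10:sliarian {N,R}.
Rule 2 cannot be satisfied by any choice of tags from the lexicon.
So there is no consistent tagging.

NO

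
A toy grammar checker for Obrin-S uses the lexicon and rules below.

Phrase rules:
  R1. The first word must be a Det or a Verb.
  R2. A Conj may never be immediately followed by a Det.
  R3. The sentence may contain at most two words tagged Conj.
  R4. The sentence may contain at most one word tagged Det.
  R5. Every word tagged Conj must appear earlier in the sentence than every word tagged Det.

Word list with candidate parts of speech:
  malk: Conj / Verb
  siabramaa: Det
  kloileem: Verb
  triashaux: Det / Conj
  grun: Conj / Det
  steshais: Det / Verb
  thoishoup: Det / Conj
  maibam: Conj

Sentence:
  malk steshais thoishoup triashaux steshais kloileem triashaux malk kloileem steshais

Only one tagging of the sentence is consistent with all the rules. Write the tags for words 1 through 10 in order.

Verb Verb Conj Conj Verb Verb Det Verb Verb Verb

Candidates per position — 1:malk {Conj,Verb}; 2:steshais {Det,Verb}; 3:thoishoup {Det,Conj}; 4:triashaux {Det,Conj}; 5:steshais {Det,Verb}; 6:kloileem {Verb}; 7:triashaux {Det,Conj}; 8:malk {Conj,Verb}; 9:kloileem {Verb}; 10:steshais {Det,Verb}.
At position 1, choosing Conj makes rule 1 impossible to satisfy; hence Verb.
The remaining ambiguous positions (2, 3, 4, 5, 7, 8, 10) are resolved jointly — only one combination satisfies every rule.
The only consistent sequence is: Verb Verb Conj Conj Verb Verb Det Verb Verb Verb.
Checking: rule 1 ok; rule 2 ok; rule 3 ok; rule 4 ok; rule 5 ok.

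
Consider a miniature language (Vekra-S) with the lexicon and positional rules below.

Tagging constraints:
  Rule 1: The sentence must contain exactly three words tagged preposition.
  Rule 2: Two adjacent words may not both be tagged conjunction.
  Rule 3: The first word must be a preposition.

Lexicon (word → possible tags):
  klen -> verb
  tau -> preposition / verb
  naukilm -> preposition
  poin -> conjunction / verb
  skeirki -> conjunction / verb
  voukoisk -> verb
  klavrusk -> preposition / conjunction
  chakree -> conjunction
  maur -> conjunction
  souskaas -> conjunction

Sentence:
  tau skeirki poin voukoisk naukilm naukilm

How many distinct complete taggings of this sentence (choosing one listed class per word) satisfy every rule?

3

Candidates per position — 1:tau {preposition,verb}; 2:skeirki {conjunction,verb}; 3:poin {conjunction,verb}; 4:voukoisk {verb}; 5:naukilm {preposition}; 6:naukilm {preposition}.
There are 8 candidate sequences in total.
The sequences that satisfy every rule: preposition conjunction verb verb preposition preposition; preposition verb conjunction verb preposition preposition; preposition verb verb verb preposition preposition.
Count = 3.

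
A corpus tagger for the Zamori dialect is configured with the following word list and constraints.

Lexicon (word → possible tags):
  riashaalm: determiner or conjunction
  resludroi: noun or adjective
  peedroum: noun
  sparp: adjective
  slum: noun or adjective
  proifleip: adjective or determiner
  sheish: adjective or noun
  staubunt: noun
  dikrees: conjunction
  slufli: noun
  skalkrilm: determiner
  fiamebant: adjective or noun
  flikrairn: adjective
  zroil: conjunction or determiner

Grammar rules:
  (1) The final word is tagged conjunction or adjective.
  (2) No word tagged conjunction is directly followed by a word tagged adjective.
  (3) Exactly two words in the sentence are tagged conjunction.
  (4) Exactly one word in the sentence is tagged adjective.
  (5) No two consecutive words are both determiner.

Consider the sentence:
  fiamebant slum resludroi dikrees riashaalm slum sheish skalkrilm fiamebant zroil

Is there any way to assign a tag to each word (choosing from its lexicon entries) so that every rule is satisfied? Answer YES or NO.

Candidates per position — 1:fiamebant {adjective,noun}; 2:slum {noun,adjective}; 3:resludroi {noun,adjective}; 4:dikrees {conjunction}; 5:riashaalm {determiner,conjunction}; 6:slum {noun,adjective}; 7:sheish {adjective,noun}; 8:skalkrilm {determiner}; 9:fiamebant {adjective,noun}; 10:zroil {conjunction,determiner}.
One satisfying assignment: noun noun adjective conjunction determiner noun noun determiner noun conjunction.
Verifying each rule — rule 1 satisfied; rule 2 satisfied; rule 3 satisfied; rule 4 satisfied; rule 5 satisfied.

YES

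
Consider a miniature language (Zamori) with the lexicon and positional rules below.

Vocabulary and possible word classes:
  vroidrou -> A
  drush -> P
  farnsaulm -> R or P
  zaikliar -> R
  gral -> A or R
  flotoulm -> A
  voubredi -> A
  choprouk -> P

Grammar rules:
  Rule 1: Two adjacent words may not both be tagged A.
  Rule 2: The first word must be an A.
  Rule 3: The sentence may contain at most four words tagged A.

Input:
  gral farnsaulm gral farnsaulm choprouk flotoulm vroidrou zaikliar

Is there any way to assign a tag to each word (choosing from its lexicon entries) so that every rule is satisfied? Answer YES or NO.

NO

Candidates per position — 1:gral {A,R}; 2:farnsaulm {R,P}; 3:gral {A,R}; 4:farnsaulm {R,P}; 5:choprouk {P}; 6:flotoulm {A}; 7:vroidrou {A}; 8:zaikliar {R}.
Rule 1 cannot be satisfied by any choice of tags from the lexicon.
So there is no consistent tagging.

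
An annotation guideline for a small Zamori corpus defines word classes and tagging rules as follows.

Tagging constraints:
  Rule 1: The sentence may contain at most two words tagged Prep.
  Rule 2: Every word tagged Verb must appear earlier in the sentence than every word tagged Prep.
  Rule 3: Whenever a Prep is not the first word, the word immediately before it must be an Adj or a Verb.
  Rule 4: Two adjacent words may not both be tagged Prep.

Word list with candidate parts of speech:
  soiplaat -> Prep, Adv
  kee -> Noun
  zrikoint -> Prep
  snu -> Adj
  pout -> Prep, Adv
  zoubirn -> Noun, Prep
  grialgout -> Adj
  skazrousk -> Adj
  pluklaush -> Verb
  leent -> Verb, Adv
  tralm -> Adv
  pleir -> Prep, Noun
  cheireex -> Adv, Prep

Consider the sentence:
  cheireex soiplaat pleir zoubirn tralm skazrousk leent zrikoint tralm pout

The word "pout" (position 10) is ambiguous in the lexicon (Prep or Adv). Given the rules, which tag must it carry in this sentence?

Adv

Candidates per position — 1:cheireex {Adv,Prep}; 2:soiplaat {Prep,Adv}; 3:pleir {Prep,Noun}; 4:zoubirn {Noun,Prep}; 5:tralm {Adv}; 6:skazrousk {Adj}; 7:leent {Verb,Adv}; 8:zrikoint {Prep}; 9:tralm {Adv}; 10:pout {Prep,Adv}.
If word 2 were Prep, no tagging could satisfy rule 3; so word 2 is Adv.
If word 3 were Prep, no tagging could satisfy rule 3; so word 3 is Noun.
If word 4 were Prep, no tagging could satisfy rule 3; so word 4 is Noun.
If word 7 were Adv, no tagging could satisfy rule 3; so word 7 is Verb.
If word 10 were Prep, no tagging could satisfy rule 3; so word 10 is Adv.
If word 1 were Prep, no tagging could satisfy rule 2; so word 1 is Adv.
So the tagging must be: Adv Adv Noun Noun Adv Adj Verb Prep Adv Adv.
Check: rule 1 satisfied; rule 2 satisfied; rule 3 satisfied; rule 4 satisfied.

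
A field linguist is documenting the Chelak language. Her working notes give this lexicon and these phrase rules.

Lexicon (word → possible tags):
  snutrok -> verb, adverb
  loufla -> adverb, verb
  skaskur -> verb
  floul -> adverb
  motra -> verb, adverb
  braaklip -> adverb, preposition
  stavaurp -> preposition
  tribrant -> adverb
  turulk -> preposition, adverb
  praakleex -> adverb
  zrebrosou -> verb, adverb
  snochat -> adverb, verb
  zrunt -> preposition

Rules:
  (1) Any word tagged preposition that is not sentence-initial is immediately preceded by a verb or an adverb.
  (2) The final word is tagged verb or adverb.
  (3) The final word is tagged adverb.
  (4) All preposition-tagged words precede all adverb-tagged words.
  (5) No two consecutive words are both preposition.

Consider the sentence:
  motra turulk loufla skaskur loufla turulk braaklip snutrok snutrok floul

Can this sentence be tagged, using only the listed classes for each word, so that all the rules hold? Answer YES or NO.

Candidates per position — 1:motra {verb,adverb}; 2:turulk {preposition,adverb}; 3:loufla {adverb,verb}; 4:skaskur {verb}; 5:loufla {adverb,verb}; 6:turulk {preposition,adverb}; 7:braaklip {adverb,preposition}; 8:snutrok {verb,adverb}; 9:snutrok {verb,adverb}; 10:floul {adverb}.
One satisfying assignment: verb preposition verb verb adverb adverb adverb verb verb adverb.
Rule-by-rule: rule 1 ✓; rule 2 ✓; rule 3 ✓; rule 4 ✓; rule 5 ✓.

YES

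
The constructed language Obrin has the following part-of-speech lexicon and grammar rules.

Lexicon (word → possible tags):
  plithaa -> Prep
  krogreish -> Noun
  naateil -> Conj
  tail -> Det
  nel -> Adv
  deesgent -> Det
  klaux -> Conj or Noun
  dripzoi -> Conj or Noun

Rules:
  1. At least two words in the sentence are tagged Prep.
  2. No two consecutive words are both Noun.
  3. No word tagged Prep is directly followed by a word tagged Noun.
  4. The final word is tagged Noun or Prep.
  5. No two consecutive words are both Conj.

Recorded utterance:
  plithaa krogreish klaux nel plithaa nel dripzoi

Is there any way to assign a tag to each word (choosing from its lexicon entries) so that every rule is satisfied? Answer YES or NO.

Candidates per position — 1:plithaa {Prep}; 2:krogreish {Noun}; 3:klaux {Conj,Noun}; 4:nel {Adv}; 5:plithaa {Prep}; 6:nel {Adv}; 7:dripzoi {Conj,Noun}.
Rule 3 cannot be satisfied by any choice of tags from the lexicon.
So there is no consistent tagging.

NO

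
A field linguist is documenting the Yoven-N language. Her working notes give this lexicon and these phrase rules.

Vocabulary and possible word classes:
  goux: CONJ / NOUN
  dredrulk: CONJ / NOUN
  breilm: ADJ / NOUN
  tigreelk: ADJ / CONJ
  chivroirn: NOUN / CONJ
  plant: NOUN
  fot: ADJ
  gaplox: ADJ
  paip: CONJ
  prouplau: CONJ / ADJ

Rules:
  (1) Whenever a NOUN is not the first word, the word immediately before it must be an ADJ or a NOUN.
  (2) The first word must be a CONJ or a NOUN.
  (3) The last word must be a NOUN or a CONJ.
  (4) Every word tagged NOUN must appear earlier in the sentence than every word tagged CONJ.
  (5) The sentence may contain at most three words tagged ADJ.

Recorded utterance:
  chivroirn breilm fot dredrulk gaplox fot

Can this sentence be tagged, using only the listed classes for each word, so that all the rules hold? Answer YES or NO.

Candidates per position — 1:chivroirn {NOUN,CONJ}; 2:breilm {ADJ,NOUN}; 3:fot {ADJ}; 4:dredrulk {CONJ,NOUN}; 5:gaplox {ADJ}; 6:fot {ADJ}.
Rule 3 cannot be satisfied by any choice of tags from the lexicon.
So there is no consistent tagging.

NO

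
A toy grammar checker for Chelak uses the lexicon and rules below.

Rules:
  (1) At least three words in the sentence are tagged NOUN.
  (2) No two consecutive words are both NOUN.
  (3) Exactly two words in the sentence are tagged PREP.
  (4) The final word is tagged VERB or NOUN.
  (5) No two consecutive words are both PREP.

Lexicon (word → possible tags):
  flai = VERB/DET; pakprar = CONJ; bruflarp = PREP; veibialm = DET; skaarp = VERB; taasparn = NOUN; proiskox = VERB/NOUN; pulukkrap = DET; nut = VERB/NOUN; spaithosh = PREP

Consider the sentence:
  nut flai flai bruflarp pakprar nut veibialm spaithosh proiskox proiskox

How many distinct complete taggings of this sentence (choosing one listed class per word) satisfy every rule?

Candidates per position — 1:nut {VERB,NOUN}; 2:flai {VERB,DET}; 3:flai {VERB,DET}; 4:bruflarp {PREP}; 5:pakprar {CONJ}; 6:nut {VERB,NOUN}; 7:veibialm {DET}; 8:spaithosh {PREP}; 9:proiskox {VERB,NOUN}; 10:proiskox {VERB,NOUN}.
There are 64 candidate sequences in total.
Checking each against the rules leaves 8 sequences.
Count = 8.

8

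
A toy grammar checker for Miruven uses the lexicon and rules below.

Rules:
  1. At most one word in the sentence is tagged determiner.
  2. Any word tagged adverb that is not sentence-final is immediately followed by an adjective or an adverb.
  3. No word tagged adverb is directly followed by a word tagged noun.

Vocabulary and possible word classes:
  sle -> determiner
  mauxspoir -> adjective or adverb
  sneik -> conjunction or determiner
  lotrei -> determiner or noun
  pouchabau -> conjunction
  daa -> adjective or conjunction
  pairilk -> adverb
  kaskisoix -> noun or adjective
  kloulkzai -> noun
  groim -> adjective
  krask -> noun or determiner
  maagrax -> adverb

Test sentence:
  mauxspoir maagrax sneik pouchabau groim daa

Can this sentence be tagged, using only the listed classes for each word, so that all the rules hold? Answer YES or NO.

NO

Candidates per position — 1:mauxspoir {adjective,adverb}; 2:maagrax {adverb}; 3:sneik {conjunction,determiner}; 4:pouchabau {conjunction}; 5:groim {adjective}; 6:daa {adjective,conjunction}.
Rule 2 cannot be satisfied by any choice of tags from the lexicon.
So there is no consistent tagging.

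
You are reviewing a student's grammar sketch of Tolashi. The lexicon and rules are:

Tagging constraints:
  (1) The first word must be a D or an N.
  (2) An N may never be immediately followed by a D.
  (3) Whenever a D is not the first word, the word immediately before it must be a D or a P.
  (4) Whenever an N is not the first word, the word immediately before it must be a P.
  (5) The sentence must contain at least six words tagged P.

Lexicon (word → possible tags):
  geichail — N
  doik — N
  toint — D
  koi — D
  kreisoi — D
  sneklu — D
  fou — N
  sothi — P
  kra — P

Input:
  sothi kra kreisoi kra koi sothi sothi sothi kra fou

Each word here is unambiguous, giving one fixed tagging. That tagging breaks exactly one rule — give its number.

1

Fixed tagging: P P D P D P P P P N.
Applying the rules: R1 fail, R2 pass, R3 pass, R4 pass, R5 pass.
Only rule 1 fails.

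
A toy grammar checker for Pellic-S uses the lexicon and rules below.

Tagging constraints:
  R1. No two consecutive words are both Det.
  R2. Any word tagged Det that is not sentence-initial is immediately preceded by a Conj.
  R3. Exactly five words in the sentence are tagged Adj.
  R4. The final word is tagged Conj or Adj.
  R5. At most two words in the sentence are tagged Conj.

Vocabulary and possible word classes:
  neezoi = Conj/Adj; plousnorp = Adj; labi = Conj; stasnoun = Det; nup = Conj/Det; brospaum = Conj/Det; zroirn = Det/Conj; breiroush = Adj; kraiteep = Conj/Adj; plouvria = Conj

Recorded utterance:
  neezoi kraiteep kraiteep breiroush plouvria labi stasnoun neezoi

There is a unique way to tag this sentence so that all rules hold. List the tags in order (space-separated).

Adj Adj Adj Adj Conj Conj Det Adj

Candidates per position — 1:neezoi {Conj,Adj}; 2:kraiteep {Conj,Adj}; 3:kraiteep {Conj,Adj}; 4:breiroush {Adj}; 5:plouvria {Conj}; 6:labi {Conj}; 7:stasnoun {Det}; 8:neezoi {Conj,Adj}.
Position 1: Conj is ruled out by rule 3; that leaves Adj.
Position 2: Conj is ruled out by rule 3; that leaves Adj.
Position 3: Conj is ruled out by rule 3; that leaves Adj.
Position 8: Conj is ruled out by rule 3; that leaves Adj.
The unique satisfying tagging is: Adj Adj Adj Adj Conj Conj Det Adj.
Verifying each rule — rule 1 satisfied; rule 2 satisfied; rule 3 satisfied; rule 4 satisfied; rule 5 satisfied.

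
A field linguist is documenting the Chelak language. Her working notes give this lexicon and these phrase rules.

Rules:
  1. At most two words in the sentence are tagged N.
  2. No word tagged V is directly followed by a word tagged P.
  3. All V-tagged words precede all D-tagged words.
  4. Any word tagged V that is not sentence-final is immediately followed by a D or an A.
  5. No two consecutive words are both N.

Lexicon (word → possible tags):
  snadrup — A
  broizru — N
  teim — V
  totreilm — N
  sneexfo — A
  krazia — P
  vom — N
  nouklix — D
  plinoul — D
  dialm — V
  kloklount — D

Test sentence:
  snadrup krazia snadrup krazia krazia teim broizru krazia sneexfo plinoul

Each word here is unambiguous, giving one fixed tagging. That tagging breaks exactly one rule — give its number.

Fixed tagging: A P A P P V N P A D.
Rule check: R1 ✓, R2 ✓, R3 ✓, R4 ✗, R5 ✓.
Only rule 4 fails.

4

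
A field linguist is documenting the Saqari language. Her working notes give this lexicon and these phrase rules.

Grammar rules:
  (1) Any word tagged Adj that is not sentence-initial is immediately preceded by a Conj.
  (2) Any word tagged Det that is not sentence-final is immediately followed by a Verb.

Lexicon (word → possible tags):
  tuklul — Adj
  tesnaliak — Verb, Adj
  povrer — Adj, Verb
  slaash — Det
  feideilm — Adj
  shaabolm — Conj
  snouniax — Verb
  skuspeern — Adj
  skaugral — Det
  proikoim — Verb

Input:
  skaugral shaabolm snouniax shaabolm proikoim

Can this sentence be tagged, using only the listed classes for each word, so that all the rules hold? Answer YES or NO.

Candidates per position — 1:skaugral {Det}; 2:shaabolm {Conj}; 3:snouniax {Verb}; 4:shaabolm {Conj}; 5:proikoim {Verb}.
Rule 2 cannot be satisfied by any choice of tags from the lexicon.
So there is no consistent tagging.

NO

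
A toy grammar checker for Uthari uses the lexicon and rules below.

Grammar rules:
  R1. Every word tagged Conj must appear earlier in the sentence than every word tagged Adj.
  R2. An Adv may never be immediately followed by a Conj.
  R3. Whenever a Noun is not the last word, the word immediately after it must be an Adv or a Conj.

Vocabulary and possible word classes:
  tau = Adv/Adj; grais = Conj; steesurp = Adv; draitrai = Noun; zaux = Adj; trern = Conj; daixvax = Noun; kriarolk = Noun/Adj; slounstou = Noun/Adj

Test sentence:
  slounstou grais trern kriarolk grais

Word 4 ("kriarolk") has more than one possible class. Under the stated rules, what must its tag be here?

Candidates per position — 1:slounstou {Noun,Adj}; 2:grais {Conj}; 3:trern {Conj}; 4:kriarolk {Noun,Adj}; 5:grais {Conj}.
Position 1: Adj is ruled out by rule 1; that leaves Noun.
Position 4: Adj is ruled out by rule 1; that leaves Noun.
So the tagging must be: Noun Conj Conj Noun Conj.
Rule-by-rule: rule 1 ok; rule 2 ok; rule 3 ok.

Noun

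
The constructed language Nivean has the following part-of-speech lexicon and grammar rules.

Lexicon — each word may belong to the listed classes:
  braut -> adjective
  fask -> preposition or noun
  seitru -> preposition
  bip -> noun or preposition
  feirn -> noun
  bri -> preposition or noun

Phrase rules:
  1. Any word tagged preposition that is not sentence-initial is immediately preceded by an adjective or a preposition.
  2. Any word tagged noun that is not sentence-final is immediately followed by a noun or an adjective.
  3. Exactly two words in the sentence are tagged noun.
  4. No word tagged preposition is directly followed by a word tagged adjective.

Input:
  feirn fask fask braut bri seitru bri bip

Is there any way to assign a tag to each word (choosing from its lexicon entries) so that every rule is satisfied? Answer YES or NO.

Candidates per position — 1:feirn {noun}; 2:fask {preposition,noun}; 3:fask {preposition,noun}; 4:braut {adjective}; 5:bri {preposition,noun}; 6:seitru {preposition}; 7:bri {preposition,noun}; 8:bip {noun,preposition}.
Every candidate sequence violates at least one rule; no consistent tagging exists.

NO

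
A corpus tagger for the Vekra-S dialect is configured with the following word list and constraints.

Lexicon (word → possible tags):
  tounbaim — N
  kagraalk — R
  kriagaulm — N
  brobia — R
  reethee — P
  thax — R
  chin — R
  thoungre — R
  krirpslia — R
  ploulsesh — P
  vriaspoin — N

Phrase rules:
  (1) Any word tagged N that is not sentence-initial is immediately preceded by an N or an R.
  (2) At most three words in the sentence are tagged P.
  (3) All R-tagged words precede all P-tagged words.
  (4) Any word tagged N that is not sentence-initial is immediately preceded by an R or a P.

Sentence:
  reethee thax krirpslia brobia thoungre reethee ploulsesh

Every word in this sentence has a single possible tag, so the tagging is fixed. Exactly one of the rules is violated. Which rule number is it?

3

Fixed tagging: P R R R R P P.
Checking each rule: R1 ok, R2 ok, R3 fails, R4 ok.
Only rule 3 fails.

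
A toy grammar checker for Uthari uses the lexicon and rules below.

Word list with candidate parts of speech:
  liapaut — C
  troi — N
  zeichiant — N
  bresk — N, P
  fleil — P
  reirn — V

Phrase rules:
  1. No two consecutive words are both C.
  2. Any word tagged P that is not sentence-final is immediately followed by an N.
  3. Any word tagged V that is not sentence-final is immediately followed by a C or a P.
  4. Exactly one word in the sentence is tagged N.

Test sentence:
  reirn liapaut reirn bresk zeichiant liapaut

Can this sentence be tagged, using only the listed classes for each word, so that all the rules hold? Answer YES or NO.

YES

Candidates per position — 1:reirn {V}; 2:liapaut {C}; 3:reirn {V}; 4:bresk {N,P}; 5:zeichiant {N}; 6:liapaut {C}.
One satisfying assignment: V C V P N C.
Verifying each rule — rule 1 satisfied; rule 2 satisfied; rule 3 satisfied; rule 4 satisfied.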